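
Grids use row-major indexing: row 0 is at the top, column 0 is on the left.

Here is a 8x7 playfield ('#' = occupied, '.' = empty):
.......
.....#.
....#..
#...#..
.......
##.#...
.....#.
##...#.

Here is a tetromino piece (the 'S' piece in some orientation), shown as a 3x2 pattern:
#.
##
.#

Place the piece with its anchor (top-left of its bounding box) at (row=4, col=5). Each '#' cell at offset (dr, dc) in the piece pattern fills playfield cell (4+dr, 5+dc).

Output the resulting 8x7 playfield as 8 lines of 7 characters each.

Answer: .......
.....#.
....#..
#...#..
.....#.
##.#.##
.....##
##...#.

Derivation:
Fill (4+0,5+0) = (4,5)
Fill (4+1,5+0) = (5,5)
Fill (4+1,5+1) = (5,6)
Fill (4+2,5+1) = (6,6)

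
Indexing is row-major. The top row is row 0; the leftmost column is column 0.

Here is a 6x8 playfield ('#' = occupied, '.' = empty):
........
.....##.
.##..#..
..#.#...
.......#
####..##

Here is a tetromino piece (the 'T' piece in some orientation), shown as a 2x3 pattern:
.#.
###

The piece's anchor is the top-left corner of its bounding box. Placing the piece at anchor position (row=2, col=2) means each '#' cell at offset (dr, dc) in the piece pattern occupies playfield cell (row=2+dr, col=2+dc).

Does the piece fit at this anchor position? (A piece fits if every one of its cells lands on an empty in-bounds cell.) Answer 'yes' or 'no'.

Check each piece cell at anchor (2, 2):
  offset (0,1) -> (2,3): empty -> OK
  offset (1,0) -> (3,2): occupied ('#') -> FAIL
  offset (1,1) -> (3,3): empty -> OK
  offset (1,2) -> (3,4): occupied ('#') -> FAIL
All cells valid: no

Answer: no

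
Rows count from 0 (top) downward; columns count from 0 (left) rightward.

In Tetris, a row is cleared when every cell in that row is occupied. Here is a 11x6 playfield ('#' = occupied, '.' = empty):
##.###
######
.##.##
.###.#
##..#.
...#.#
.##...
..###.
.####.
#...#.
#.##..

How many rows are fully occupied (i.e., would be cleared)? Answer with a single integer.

Check each row:
  row 0: 1 empty cell -> not full
  row 1: 0 empty cells -> FULL (clear)
  row 2: 2 empty cells -> not full
  row 3: 2 empty cells -> not full
  row 4: 3 empty cells -> not full
  row 5: 4 empty cells -> not full
  row 6: 4 empty cells -> not full
  row 7: 3 empty cells -> not full
  row 8: 2 empty cells -> not full
  row 9: 4 empty cells -> not full
  row 10: 3 empty cells -> not full
Total rows cleared: 1

Answer: 1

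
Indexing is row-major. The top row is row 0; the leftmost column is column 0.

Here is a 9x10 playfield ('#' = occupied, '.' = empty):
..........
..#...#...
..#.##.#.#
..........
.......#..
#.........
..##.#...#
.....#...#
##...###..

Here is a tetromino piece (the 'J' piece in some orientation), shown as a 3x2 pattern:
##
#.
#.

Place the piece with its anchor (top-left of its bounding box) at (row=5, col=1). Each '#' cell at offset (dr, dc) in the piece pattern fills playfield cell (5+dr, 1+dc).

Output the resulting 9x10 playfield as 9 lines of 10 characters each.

Fill (5+0,1+0) = (5,1)
Fill (5+0,1+1) = (5,2)
Fill (5+1,1+0) = (6,1)
Fill (5+2,1+0) = (7,1)

Answer: ..........
..#...#...
..#.##.#.#
..........
.......#..
###.......
.###.#...#
.#...#...#
##...###..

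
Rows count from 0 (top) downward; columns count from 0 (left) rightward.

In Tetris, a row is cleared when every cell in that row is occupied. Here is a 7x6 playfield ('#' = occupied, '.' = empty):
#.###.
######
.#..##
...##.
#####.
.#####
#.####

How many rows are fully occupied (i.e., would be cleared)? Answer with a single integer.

Answer: 1

Derivation:
Check each row:
  row 0: 2 empty cells -> not full
  row 1: 0 empty cells -> FULL (clear)
  row 2: 3 empty cells -> not full
  row 3: 4 empty cells -> not full
  row 4: 1 empty cell -> not full
  row 5: 1 empty cell -> not full
  row 6: 1 empty cell -> not full
Total rows cleared: 1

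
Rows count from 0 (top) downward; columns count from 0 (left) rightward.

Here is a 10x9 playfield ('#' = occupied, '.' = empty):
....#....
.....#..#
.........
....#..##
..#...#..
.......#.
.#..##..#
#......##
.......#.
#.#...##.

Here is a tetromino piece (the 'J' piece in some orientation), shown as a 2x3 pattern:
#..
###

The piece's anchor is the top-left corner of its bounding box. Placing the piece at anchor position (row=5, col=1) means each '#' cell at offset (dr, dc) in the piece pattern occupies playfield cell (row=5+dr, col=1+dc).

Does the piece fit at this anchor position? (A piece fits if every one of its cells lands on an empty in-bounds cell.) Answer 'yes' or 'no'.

Answer: no

Derivation:
Check each piece cell at anchor (5, 1):
  offset (0,0) -> (5,1): empty -> OK
  offset (1,0) -> (6,1): occupied ('#') -> FAIL
  offset (1,1) -> (6,2): empty -> OK
  offset (1,2) -> (6,3): empty -> OK
All cells valid: no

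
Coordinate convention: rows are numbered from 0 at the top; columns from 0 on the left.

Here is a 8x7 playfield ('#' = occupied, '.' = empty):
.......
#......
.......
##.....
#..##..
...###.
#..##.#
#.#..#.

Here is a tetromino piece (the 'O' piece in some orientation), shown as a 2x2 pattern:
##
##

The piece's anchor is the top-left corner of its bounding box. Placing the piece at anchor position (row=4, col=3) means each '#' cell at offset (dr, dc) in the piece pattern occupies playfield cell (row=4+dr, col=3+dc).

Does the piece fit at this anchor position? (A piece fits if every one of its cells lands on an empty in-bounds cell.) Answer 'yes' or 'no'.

Answer: no

Derivation:
Check each piece cell at anchor (4, 3):
  offset (0,0) -> (4,3): occupied ('#') -> FAIL
  offset (0,1) -> (4,4): occupied ('#') -> FAIL
  offset (1,0) -> (5,3): occupied ('#') -> FAIL
  offset (1,1) -> (5,4): occupied ('#') -> FAIL
All cells valid: no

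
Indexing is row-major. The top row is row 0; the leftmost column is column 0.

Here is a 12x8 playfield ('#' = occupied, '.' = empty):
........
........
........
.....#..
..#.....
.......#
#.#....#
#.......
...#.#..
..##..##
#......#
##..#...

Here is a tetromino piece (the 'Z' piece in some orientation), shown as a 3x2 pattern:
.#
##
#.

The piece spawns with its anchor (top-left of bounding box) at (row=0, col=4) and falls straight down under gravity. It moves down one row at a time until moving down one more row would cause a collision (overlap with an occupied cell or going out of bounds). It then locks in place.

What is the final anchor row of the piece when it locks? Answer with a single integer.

Spawn at (row=0, col=4). Try each row:
  row 0: fits
  row 1: fits
  row 2: blocked -> lock at row 1

Answer: 1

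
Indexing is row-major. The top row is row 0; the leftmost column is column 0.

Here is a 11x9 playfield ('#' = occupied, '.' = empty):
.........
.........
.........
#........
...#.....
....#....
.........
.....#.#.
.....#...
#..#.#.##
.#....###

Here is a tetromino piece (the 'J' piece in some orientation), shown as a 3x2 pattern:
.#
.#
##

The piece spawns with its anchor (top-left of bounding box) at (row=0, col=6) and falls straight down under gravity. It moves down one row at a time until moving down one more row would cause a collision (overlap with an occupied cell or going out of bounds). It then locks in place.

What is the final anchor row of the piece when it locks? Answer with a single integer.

Answer: 4

Derivation:
Spawn at (row=0, col=6). Try each row:
  row 0: fits
  row 1: fits
  row 2: fits
  row 3: fits
  row 4: fits
  row 5: blocked -> lock at row 4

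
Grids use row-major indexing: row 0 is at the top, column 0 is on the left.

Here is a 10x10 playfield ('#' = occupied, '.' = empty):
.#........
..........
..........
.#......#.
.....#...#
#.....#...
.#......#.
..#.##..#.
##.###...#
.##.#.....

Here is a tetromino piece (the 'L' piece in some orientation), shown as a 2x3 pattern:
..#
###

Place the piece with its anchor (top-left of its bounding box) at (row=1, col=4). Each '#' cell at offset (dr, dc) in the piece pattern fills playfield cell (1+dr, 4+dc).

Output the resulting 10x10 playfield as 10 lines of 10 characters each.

Answer: .#........
......#...
....###...
.#......#.
.....#...#
#.....#...
.#......#.
..#.##..#.
##.###...#
.##.#.....

Derivation:
Fill (1+0,4+2) = (1,6)
Fill (1+1,4+0) = (2,4)
Fill (1+1,4+1) = (2,5)
Fill (1+1,4+2) = (2,6)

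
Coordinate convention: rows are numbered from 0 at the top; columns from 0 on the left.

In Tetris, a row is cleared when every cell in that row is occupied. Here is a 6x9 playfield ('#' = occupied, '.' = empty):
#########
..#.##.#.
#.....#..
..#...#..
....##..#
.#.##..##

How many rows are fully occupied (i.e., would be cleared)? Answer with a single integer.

Check each row:
  row 0: 0 empty cells -> FULL (clear)
  row 1: 5 empty cells -> not full
  row 2: 7 empty cells -> not full
  row 3: 7 empty cells -> not full
  row 4: 6 empty cells -> not full
  row 5: 4 empty cells -> not full
Total rows cleared: 1

Answer: 1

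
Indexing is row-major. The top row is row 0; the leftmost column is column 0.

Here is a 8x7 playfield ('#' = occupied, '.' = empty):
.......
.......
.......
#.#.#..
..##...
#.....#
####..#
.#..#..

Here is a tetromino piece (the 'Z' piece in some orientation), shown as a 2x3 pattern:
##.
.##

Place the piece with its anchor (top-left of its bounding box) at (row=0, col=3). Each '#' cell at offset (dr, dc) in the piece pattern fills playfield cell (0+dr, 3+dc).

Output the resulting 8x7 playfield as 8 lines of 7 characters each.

Fill (0+0,3+0) = (0,3)
Fill (0+0,3+1) = (0,4)
Fill (0+1,3+1) = (1,4)
Fill (0+1,3+2) = (1,5)

Answer: ...##..
....##.
.......
#.#.#..
..##...
#.....#
####..#
.#..#..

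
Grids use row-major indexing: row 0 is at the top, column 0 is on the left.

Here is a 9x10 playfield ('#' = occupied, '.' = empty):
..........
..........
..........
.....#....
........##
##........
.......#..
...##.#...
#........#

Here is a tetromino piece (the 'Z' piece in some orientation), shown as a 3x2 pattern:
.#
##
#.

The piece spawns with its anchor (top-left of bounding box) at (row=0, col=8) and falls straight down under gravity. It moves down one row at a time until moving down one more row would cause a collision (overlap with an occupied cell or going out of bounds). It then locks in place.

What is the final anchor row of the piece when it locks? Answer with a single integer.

Answer: 1

Derivation:
Spawn at (row=0, col=8). Try each row:
  row 0: fits
  row 1: fits
  row 2: blocked -> lock at row 1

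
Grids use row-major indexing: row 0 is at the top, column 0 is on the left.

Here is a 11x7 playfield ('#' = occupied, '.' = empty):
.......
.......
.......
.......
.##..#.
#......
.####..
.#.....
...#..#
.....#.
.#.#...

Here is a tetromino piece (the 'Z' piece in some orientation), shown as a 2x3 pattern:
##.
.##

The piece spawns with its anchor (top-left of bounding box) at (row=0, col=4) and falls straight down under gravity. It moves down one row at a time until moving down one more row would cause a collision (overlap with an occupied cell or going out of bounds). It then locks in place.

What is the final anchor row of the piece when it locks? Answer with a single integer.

Spawn at (row=0, col=4). Try each row:
  row 0: fits
  row 1: fits
  row 2: fits
  row 3: blocked -> lock at row 2

Answer: 2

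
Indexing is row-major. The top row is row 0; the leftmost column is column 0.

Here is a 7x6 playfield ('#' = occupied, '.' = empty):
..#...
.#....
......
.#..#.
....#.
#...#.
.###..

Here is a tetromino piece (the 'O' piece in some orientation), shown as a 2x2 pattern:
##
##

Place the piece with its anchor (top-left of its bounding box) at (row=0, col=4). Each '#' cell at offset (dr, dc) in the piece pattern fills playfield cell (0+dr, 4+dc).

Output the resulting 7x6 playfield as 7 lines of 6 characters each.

Fill (0+0,4+0) = (0,4)
Fill (0+0,4+1) = (0,5)
Fill (0+1,4+0) = (1,4)
Fill (0+1,4+1) = (1,5)

Answer: ..#.##
.#..##
......
.#..#.
....#.
#...#.
.###..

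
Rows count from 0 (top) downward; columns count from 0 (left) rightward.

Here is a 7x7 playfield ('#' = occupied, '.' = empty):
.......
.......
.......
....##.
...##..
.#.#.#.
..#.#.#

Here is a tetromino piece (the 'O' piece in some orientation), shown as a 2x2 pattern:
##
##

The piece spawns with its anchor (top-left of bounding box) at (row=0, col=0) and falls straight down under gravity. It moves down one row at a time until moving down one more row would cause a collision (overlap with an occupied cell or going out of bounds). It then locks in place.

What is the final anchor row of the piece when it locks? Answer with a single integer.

Answer: 3

Derivation:
Spawn at (row=0, col=0). Try each row:
  row 0: fits
  row 1: fits
  row 2: fits
  row 3: fits
  row 4: blocked -> lock at row 3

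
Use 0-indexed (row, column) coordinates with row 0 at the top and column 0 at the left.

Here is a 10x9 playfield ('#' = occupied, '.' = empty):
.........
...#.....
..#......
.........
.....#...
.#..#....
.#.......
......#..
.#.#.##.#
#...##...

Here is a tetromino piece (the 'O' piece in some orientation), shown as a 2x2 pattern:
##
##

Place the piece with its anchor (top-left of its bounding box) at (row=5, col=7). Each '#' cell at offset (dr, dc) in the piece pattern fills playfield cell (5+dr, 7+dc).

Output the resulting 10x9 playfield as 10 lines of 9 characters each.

Fill (5+0,7+0) = (5,7)
Fill (5+0,7+1) = (5,8)
Fill (5+1,7+0) = (6,7)
Fill (5+1,7+1) = (6,8)

Answer: .........
...#.....
..#......
.........
.....#...
.#..#..##
.#.....##
......#..
.#.#.##.#
#...##...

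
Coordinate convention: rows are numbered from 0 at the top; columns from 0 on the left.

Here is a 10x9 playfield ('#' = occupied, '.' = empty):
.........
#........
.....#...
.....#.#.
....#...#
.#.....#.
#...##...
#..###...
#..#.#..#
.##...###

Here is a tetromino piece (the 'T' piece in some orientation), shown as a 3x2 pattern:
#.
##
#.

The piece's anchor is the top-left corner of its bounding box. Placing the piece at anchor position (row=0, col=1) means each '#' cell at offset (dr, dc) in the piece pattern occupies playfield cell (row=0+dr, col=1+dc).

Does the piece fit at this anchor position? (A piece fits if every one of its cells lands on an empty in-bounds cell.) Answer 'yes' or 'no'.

Answer: yes

Derivation:
Check each piece cell at anchor (0, 1):
  offset (0,0) -> (0,1): empty -> OK
  offset (1,0) -> (1,1): empty -> OK
  offset (1,1) -> (1,2): empty -> OK
  offset (2,0) -> (2,1): empty -> OK
All cells valid: yes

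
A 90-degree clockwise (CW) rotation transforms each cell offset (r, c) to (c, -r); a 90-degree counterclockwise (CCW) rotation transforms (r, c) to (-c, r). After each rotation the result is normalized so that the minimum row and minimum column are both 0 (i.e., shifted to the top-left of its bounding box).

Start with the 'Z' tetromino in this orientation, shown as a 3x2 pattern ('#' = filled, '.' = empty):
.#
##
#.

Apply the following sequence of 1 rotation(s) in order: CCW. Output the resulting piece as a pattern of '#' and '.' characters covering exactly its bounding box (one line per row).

Start:
.#
##
#.
After rotation 1 (CCW):
##.
.##

Answer: ##.
.##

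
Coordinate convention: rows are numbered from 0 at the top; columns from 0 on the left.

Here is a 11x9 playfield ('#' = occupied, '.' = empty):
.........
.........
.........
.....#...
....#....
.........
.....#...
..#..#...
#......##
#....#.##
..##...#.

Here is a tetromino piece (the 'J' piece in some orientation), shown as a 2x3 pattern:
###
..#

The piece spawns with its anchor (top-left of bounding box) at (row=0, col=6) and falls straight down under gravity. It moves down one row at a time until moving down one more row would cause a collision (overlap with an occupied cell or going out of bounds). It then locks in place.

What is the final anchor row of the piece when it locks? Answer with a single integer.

Spawn at (row=0, col=6). Try each row:
  row 0: fits
  row 1: fits
  row 2: fits
  row 3: fits
  row 4: fits
  row 5: fits
  row 6: fits
  row 7: blocked -> lock at row 6

Answer: 6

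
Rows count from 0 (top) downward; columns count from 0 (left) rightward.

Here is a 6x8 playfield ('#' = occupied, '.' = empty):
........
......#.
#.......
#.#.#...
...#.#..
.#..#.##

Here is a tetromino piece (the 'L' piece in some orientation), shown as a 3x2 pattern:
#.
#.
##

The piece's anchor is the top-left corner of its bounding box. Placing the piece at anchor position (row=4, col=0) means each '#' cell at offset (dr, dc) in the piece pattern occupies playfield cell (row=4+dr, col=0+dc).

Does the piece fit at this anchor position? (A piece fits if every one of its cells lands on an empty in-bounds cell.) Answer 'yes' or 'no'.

Check each piece cell at anchor (4, 0):
  offset (0,0) -> (4,0): empty -> OK
  offset (1,0) -> (5,0): empty -> OK
  offset (2,0) -> (6,0): out of bounds -> FAIL
  offset (2,1) -> (6,1): out of bounds -> FAIL
All cells valid: no

Answer: no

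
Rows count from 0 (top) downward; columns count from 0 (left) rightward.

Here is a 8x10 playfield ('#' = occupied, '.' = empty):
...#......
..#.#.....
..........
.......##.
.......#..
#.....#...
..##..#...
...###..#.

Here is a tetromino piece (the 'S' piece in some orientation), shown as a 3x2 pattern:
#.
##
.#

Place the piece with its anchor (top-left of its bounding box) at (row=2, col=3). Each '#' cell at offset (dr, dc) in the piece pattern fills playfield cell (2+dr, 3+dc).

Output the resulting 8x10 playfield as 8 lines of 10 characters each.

Fill (2+0,3+0) = (2,3)
Fill (2+1,3+0) = (3,3)
Fill (2+1,3+1) = (3,4)
Fill (2+2,3+1) = (4,4)

Answer: ...#......
..#.#.....
...#......
...##..##.
....#..#..
#.....#...
..##..#...
...###..#.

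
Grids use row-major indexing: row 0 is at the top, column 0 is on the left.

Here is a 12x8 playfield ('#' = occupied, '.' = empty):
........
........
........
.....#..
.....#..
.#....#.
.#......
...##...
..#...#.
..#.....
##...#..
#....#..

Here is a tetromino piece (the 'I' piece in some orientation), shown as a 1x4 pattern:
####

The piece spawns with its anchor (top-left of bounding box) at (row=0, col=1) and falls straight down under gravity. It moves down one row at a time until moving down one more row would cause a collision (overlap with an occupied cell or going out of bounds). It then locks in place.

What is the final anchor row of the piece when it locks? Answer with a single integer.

Answer: 4

Derivation:
Spawn at (row=0, col=1). Try each row:
  row 0: fits
  row 1: fits
  row 2: fits
  row 3: fits
  row 4: fits
  row 5: blocked -> lock at row 4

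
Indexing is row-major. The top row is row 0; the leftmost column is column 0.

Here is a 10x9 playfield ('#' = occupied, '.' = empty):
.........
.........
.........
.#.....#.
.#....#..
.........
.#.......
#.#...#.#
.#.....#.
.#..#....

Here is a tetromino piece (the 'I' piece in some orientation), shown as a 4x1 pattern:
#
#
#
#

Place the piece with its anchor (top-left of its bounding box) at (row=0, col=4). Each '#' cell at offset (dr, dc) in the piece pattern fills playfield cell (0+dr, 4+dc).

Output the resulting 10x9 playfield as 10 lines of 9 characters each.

Answer: ....#....
....#....
....#....
.#..#..#.
.#....#..
.........
.#.......
#.#...#.#
.#.....#.
.#..#....

Derivation:
Fill (0+0,4+0) = (0,4)
Fill (0+1,4+0) = (1,4)
Fill (0+2,4+0) = (2,4)
Fill (0+3,4+0) = (3,4)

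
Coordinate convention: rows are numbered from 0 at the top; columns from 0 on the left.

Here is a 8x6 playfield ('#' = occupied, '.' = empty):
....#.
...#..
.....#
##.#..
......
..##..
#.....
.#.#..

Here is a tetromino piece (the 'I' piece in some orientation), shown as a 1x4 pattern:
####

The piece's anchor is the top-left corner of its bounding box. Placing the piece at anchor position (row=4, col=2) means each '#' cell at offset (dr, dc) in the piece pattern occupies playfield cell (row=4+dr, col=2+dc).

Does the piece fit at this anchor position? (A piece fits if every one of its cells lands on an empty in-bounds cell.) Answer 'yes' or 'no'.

Check each piece cell at anchor (4, 2):
  offset (0,0) -> (4,2): empty -> OK
  offset (0,1) -> (4,3): empty -> OK
  offset (0,2) -> (4,4): empty -> OK
  offset (0,3) -> (4,5): empty -> OK
All cells valid: yes

Answer: yes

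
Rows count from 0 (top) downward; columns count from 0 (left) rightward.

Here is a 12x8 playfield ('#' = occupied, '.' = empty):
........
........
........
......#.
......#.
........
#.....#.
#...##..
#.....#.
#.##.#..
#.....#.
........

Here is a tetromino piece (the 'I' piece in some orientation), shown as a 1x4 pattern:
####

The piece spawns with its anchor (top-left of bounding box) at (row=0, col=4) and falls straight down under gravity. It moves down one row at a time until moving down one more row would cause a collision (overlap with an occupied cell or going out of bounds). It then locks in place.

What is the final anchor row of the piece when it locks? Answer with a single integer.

Spawn at (row=0, col=4). Try each row:
  row 0: fits
  row 1: fits
  row 2: fits
  row 3: blocked -> lock at row 2

Answer: 2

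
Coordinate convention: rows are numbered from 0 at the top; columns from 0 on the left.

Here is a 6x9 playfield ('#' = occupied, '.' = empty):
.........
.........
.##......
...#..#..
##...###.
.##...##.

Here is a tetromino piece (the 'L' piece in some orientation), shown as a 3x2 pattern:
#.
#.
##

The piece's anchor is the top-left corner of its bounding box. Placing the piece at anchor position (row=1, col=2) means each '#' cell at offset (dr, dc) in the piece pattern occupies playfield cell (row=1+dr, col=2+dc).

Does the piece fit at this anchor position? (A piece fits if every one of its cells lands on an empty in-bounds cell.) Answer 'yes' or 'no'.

Check each piece cell at anchor (1, 2):
  offset (0,0) -> (1,2): empty -> OK
  offset (1,0) -> (2,2): occupied ('#') -> FAIL
  offset (2,0) -> (3,2): empty -> OK
  offset (2,1) -> (3,3): occupied ('#') -> FAIL
All cells valid: no

Answer: no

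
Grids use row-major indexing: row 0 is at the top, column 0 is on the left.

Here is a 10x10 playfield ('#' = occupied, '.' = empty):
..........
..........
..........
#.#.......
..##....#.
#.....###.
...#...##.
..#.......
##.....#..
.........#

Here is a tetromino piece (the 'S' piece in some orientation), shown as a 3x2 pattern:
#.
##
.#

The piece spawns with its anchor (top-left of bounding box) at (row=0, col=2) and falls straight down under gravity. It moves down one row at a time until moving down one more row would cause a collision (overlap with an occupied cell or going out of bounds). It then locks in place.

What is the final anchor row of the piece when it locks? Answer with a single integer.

Answer: 1

Derivation:
Spawn at (row=0, col=2). Try each row:
  row 0: fits
  row 1: fits
  row 2: blocked -> lock at row 1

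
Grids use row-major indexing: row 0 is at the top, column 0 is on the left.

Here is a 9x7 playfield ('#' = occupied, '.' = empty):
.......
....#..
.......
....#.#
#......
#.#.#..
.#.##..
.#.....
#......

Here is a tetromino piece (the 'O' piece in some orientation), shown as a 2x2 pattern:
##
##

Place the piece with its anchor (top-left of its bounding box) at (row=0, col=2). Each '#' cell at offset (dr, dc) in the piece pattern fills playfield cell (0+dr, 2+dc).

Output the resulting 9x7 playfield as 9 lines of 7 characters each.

Answer: ..##...
..###..
.......
....#.#
#......
#.#.#..
.#.##..
.#.....
#......

Derivation:
Fill (0+0,2+0) = (0,2)
Fill (0+0,2+1) = (0,3)
Fill (0+1,2+0) = (1,2)
Fill (0+1,2+1) = (1,3)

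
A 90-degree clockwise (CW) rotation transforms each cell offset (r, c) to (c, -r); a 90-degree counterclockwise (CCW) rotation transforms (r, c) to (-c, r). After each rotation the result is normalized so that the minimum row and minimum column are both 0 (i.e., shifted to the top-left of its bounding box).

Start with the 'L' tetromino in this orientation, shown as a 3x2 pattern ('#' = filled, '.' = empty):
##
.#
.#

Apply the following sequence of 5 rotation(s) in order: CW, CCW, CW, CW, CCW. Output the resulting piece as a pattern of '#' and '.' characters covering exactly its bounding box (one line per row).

Start:
##
.#
.#
After rotation 1 (CW):
..#
###
After rotation 2 (CCW):
##
.#
.#
After rotation 3 (CW):
..#
###
After rotation 4 (CW):
#.
#.
##
After rotation 5 (CCW):
..#
###

Answer: ..#
###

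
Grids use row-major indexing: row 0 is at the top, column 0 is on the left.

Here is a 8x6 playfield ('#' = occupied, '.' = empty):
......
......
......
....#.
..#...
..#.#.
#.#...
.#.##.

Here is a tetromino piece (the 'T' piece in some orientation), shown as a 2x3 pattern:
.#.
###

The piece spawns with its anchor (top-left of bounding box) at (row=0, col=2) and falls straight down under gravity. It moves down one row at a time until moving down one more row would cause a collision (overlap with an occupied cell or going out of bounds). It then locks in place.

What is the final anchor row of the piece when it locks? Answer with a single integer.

Spawn at (row=0, col=2). Try each row:
  row 0: fits
  row 1: fits
  row 2: blocked -> lock at row 1

Answer: 1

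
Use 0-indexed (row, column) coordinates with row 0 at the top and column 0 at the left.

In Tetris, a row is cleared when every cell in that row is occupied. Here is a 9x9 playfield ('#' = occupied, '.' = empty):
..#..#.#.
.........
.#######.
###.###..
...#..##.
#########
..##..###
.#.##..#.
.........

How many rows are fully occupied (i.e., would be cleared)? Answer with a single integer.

Check each row:
  row 0: 6 empty cells -> not full
  row 1: 9 empty cells -> not full
  row 2: 2 empty cells -> not full
  row 3: 3 empty cells -> not full
  row 4: 6 empty cells -> not full
  row 5: 0 empty cells -> FULL (clear)
  row 6: 4 empty cells -> not full
  row 7: 5 empty cells -> not full
  row 8: 9 empty cells -> not full
Total rows cleared: 1

Answer: 1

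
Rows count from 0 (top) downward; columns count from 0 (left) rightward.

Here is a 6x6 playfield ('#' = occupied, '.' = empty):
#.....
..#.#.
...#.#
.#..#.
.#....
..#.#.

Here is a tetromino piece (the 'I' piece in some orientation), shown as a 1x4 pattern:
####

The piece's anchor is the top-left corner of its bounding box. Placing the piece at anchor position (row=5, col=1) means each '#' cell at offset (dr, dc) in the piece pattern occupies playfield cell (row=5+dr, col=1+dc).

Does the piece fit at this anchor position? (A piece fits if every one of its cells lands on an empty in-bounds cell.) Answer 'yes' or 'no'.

Check each piece cell at anchor (5, 1):
  offset (0,0) -> (5,1): empty -> OK
  offset (0,1) -> (5,2): occupied ('#') -> FAIL
  offset (0,2) -> (5,3): empty -> OK
  offset (0,3) -> (5,4): occupied ('#') -> FAIL
All cells valid: no

Answer: no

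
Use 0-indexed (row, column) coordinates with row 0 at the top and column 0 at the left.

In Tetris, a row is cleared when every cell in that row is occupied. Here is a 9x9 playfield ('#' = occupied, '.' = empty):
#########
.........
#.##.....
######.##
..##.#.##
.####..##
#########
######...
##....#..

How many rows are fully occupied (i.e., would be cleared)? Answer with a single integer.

Answer: 2

Derivation:
Check each row:
  row 0: 0 empty cells -> FULL (clear)
  row 1: 9 empty cells -> not full
  row 2: 6 empty cells -> not full
  row 3: 1 empty cell -> not full
  row 4: 4 empty cells -> not full
  row 5: 3 empty cells -> not full
  row 6: 0 empty cells -> FULL (clear)
  row 7: 3 empty cells -> not full
  row 8: 6 empty cells -> not full
Total rows cleared: 2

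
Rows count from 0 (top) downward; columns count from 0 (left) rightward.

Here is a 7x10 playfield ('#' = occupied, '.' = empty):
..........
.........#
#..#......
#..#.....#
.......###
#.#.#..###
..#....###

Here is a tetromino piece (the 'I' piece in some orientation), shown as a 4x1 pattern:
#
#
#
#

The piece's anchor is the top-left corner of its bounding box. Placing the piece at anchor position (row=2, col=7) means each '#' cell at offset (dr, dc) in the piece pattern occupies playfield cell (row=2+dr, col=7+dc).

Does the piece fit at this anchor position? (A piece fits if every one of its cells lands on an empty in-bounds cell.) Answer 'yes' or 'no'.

Check each piece cell at anchor (2, 7):
  offset (0,0) -> (2,7): empty -> OK
  offset (1,0) -> (3,7): empty -> OK
  offset (2,0) -> (4,7): occupied ('#') -> FAIL
  offset (3,0) -> (5,7): occupied ('#') -> FAIL
All cells valid: no

Answer: no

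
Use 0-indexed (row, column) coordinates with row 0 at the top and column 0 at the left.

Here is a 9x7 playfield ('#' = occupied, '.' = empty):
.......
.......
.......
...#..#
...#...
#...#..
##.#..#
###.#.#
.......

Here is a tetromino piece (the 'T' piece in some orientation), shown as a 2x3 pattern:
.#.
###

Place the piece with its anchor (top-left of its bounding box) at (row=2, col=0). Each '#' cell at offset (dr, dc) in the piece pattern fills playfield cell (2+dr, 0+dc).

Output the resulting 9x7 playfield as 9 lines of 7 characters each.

Fill (2+0,0+1) = (2,1)
Fill (2+1,0+0) = (3,0)
Fill (2+1,0+1) = (3,1)
Fill (2+1,0+2) = (3,2)

Answer: .......
.......
.#.....
####..#
...#...
#...#..
##.#..#
###.#.#
.......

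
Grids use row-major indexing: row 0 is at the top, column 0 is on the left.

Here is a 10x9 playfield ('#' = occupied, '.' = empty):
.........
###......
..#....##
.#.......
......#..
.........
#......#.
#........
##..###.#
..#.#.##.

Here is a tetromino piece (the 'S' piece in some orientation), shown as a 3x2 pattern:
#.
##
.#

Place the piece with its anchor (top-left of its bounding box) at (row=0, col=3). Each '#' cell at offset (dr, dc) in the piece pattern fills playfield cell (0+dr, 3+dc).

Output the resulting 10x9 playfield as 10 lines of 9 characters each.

Answer: ...#.....
#####....
..#.#..##
.#.......
......#..
.........
#......#.
#........
##..###.#
..#.#.##.

Derivation:
Fill (0+0,3+0) = (0,3)
Fill (0+1,3+0) = (1,3)
Fill (0+1,3+1) = (1,4)
Fill (0+2,3+1) = (2,4)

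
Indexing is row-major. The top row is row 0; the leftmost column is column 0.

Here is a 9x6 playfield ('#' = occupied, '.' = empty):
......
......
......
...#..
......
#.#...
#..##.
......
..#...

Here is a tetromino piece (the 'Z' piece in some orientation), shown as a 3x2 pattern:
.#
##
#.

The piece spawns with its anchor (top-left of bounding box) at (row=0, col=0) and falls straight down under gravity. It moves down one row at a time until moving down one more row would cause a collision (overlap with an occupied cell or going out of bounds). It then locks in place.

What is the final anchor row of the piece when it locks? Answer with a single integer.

Answer: 2

Derivation:
Spawn at (row=0, col=0). Try each row:
  row 0: fits
  row 1: fits
  row 2: fits
  row 3: blocked -> lock at row 2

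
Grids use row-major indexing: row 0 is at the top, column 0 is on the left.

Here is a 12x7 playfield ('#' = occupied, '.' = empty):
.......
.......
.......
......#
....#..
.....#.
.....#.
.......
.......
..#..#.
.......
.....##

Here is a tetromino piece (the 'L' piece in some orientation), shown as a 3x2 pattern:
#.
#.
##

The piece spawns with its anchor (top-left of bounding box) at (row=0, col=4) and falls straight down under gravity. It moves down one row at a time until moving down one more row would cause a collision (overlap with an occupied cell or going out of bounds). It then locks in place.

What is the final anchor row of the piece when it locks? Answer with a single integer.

Answer: 1

Derivation:
Spawn at (row=0, col=4). Try each row:
  row 0: fits
  row 1: fits
  row 2: blocked -> lock at row 1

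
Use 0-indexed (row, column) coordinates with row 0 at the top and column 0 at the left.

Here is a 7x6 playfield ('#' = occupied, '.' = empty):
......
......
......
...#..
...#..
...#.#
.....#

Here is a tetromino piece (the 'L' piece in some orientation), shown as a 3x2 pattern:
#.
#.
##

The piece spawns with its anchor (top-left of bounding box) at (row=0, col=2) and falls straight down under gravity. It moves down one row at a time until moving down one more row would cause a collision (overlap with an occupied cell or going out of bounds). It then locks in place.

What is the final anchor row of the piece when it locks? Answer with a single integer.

Spawn at (row=0, col=2). Try each row:
  row 0: fits
  row 1: blocked -> lock at row 0

Answer: 0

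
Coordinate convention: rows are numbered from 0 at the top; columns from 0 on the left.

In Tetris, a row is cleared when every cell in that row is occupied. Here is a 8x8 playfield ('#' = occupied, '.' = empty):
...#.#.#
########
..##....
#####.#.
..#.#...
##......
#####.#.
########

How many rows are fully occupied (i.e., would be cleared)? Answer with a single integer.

Check each row:
  row 0: 5 empty cells -> not full
  row 1: 0 empty cells -> FULL (clear)
  row 2: 6 empty cells -> not full
  row 3: 2 empty cells -> not full
  row 4: 6 empty cells -> not full
  row 5: 6 empty cells -> not full
  row 6: 2 empty cells -> not full
  row 7: 0 empty cells -> FULL (clear)
Total rows cleared: 2

Answer: 2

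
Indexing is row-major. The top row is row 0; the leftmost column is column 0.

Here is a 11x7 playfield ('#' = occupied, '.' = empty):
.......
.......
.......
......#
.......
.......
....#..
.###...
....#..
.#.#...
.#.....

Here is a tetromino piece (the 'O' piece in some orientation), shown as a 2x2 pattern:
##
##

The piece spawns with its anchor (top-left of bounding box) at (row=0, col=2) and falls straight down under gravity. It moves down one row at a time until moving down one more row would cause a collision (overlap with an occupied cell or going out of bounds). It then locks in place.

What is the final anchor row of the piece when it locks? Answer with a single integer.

Answer: 5

Derivation:
Spawn at (row=0, col=2). Try each row:
  row 0: fits
  row 1: fits
  row 2: fits
  row 3: fits
  row 4: fits
  row 5: fits
  row 6: blocked -> lock at row 5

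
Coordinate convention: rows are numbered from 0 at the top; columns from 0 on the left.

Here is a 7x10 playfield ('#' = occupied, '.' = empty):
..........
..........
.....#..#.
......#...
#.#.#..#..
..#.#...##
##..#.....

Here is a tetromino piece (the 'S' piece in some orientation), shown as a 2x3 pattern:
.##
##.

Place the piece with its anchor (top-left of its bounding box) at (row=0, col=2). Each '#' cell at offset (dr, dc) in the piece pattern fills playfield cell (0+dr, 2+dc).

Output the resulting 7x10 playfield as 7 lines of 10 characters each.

Fill (0+0,2+1) = (0,3)
Fill (0+0,2+2) = (0,4)
Fill (0+1,2+0) = (1,2)
Fill (0+1,2+1) = (1,3)

Answer: ...##.....
..##......
.....#..#.
......#...
#.#.#..#..
..#.#...##
##..#.....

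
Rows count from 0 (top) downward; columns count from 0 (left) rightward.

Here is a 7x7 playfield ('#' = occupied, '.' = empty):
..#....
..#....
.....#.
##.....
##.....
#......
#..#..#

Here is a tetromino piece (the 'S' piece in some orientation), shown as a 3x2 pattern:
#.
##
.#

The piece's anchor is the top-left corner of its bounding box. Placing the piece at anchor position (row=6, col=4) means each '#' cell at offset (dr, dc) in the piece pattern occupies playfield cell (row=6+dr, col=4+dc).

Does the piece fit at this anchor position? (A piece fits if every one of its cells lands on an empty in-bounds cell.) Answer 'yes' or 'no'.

Check each piece cell at anchor (6, 4):
  offset (0,0) -> (6,4): empty -> OK
  offset (1,0) -> (7,4): out of bounds -> FAIL
  offset (1,1) -> (7,5): out of bounds -> FAIL
  offset (2,1) -> (8,5): out of bounds -> FAIL
All cells valid: no

Answer: no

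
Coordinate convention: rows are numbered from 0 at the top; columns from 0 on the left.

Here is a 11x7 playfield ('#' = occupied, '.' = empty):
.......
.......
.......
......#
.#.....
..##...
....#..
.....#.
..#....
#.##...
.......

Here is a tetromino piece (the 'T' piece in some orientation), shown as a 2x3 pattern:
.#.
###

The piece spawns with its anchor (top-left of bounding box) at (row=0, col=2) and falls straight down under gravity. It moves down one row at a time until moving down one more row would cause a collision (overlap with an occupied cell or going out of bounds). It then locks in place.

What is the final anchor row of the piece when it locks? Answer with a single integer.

Spawn at (row=0, col=2). Try each row:
  row 0: fits
  row 1: fits
  row 2: fits
  row 3: fits
  row 4: blocked -> lock at row 3

Answer: 3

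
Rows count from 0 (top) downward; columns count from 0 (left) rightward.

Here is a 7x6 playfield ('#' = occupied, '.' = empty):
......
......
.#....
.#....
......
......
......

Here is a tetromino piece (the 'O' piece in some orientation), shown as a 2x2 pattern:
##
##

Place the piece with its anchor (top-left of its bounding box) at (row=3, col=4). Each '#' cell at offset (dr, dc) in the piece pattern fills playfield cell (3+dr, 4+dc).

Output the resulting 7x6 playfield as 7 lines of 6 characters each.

Answer: ......
......
.#....
.#..##
....##
......
......

Derivation:
Fill (3+0,4+0) = (3,4)
Fill (3+0,4+1) = (3,5)
Fill (3+1,4+0) = (4,4)
Fill (3+1,4+1) = (4,5)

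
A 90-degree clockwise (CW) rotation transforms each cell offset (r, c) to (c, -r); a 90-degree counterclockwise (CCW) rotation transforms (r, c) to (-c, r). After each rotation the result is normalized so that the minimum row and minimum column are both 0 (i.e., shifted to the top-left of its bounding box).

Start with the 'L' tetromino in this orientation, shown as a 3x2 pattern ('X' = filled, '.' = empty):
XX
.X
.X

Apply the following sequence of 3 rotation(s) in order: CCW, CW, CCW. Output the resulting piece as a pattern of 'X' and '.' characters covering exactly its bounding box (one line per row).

Start:
XX
.X
.X
After rotation 1 (CCW):
XXX
X..
After rotation 2 (CW):
XX
.X
.X
After rotation 3 (CCW):
XXX
X..

Answer: XXX
X..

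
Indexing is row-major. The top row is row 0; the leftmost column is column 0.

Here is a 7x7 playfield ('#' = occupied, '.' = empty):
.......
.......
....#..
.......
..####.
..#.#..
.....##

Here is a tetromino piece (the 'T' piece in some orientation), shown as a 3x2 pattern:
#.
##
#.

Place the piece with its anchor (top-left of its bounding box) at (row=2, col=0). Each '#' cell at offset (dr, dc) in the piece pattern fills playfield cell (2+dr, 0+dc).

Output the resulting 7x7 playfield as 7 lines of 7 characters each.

Fill (2+0,0+0) = (2,0)
Fill (2+1,0+0) = (3,0)
Fill (2+1,0+1) = (3,1)
Fill (2+2,0+0) = (4,0)

Answer: .......
.......
#...#..
##.....
#.####.
..#.#..
.....##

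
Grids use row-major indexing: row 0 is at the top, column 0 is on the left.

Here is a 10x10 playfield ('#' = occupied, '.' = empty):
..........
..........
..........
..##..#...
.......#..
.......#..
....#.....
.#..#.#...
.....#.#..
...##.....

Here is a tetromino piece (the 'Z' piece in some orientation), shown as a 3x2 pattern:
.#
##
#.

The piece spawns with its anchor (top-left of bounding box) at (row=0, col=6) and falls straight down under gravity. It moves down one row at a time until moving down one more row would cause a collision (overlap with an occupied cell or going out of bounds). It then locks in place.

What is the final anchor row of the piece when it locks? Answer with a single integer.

Answer: 0

Derivation:
Spawn at (row=0, col=6). Try each row:
  row 0: fits
  row 1: blocked -> lock at row 0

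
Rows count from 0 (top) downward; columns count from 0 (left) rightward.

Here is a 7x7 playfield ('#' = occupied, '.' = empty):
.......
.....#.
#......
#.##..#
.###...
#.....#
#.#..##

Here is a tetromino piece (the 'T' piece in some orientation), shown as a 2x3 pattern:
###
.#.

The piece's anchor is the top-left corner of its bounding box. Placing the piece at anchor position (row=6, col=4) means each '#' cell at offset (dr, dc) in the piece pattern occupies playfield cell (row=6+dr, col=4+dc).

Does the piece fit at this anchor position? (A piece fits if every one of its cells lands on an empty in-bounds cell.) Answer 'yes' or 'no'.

Check each piece cell at anchor (6, 4):
  offset (0,0) -> (6,4): empty -> OK
  offset (0,1) -> (6,5): occupied ('#') -> FAIL
  offset (0,2) -> (6,6): occupied ('#') -> FAIL
  offset (1,1) -> (7,5): out of bounds -> FAIL
All cells valid: no

Answer: no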